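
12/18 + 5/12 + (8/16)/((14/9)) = 1.40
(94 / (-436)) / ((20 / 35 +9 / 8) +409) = -1316 / 2506891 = -0.00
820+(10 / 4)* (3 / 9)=4925 / 6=820.83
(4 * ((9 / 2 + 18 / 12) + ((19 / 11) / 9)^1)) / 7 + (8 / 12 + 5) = 6379 / 693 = 9.20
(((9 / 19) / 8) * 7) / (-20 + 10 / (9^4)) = -413343 / 19943920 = -0.02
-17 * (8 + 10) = -306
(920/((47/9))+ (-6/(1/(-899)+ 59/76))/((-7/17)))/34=566232776/98744415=5.73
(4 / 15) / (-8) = -1 / 30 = -0.03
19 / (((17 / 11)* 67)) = 209 / 1139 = 0.18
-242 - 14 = -256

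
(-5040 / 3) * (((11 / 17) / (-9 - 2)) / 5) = 19.76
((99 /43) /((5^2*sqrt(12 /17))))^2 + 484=2237345539 /4622500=484.01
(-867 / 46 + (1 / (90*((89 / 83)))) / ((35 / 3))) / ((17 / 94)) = -1903907302 / 18269475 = -104.21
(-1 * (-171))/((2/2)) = 171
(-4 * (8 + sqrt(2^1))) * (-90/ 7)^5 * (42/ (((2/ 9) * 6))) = 106288200000 * sqrt(2)/ 2401 + 850305600000/ 2401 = 416751276.12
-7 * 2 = -14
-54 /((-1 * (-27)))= -2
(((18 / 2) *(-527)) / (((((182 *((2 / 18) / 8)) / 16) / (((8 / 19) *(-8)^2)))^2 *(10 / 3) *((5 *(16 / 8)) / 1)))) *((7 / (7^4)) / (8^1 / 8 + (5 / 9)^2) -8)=44981951608626610176 / 1358626198475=33108408.82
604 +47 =651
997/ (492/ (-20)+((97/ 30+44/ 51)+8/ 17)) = -29910/ 601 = -49.77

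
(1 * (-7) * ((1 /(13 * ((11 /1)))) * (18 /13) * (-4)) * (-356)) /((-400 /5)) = 11214 /9295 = 1.21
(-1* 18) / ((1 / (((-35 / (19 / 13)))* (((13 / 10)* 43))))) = 457821 / 19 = 24095.84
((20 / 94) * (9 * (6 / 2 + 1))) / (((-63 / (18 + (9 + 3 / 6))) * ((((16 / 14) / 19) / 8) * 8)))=-5225 / 94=-55.59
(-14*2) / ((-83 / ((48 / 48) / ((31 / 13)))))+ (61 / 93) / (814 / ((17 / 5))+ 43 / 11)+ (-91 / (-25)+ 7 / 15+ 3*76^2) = 152186789932109 / 8780555475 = 17332.25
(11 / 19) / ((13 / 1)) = 0.04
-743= -743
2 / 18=1 / 9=0.11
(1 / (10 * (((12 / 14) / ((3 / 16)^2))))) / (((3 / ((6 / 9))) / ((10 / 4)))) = 0.00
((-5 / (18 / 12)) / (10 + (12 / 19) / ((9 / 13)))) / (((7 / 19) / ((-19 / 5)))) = 6859 / 2177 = 3.15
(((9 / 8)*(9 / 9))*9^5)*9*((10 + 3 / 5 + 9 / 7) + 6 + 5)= 3831158169 / 280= 13682707.75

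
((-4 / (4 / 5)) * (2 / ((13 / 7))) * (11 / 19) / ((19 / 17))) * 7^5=-220003630 / 4693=-46879.10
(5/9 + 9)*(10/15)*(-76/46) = -6536/621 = -10.52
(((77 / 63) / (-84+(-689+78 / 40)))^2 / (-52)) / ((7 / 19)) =-229900 / 1752877173411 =-0.00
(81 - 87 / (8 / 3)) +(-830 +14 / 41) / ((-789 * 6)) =37693253 / 776376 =48.55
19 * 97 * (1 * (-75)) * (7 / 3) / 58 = -322525 / 58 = -5560.78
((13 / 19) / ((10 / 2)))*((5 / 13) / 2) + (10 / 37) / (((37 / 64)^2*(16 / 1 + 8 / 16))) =4784509 / 63518862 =0.08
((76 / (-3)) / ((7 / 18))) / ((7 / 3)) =-1368 / 49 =-27.92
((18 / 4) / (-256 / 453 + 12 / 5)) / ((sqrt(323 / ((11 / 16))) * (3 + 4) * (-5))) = -4077 * sqrt(3553) / 75173728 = -0.00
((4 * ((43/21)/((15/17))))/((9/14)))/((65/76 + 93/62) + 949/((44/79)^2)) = 215112832/45610333335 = 0.00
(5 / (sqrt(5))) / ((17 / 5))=0.66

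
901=901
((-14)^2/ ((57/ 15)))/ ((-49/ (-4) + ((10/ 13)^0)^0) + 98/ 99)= 388080/ 107141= 3.62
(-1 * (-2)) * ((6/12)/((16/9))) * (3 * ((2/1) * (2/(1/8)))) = 54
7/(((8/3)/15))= 315/8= 39.38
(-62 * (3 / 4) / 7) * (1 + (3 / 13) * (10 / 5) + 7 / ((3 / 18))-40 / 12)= -48515 / 182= -266.57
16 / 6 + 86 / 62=377 / 93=4.05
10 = 10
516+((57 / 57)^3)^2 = 517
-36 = -36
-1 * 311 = -311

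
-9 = -9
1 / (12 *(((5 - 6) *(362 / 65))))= -65 / 4344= -0.01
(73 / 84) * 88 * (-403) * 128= -3944947.81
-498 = -498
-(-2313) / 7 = 2313 / 7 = 330.43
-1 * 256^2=-65536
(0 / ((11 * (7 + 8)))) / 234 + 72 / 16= 9 / 2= 4.50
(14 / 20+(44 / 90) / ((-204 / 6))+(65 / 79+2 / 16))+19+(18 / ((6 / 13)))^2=745348919 / 483480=1541.63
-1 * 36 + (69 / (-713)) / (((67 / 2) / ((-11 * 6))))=-74376 / 2077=-35.81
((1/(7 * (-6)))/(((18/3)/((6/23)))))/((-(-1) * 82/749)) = -107/11316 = -0.01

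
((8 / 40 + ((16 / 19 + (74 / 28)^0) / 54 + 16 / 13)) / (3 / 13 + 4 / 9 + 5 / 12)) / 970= 97693 / 70632975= 0.00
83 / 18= 4.61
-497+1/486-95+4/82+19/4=-587.20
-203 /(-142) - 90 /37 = -5269 /5254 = -1.00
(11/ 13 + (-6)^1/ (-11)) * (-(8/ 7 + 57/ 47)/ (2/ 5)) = -771125/ 94094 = -8.20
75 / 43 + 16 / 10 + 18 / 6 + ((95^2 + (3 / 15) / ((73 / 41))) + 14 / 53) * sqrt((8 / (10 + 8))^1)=5010360012 / 831835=6023.26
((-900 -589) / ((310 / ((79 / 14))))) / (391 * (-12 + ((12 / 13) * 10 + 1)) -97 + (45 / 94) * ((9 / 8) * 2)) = 143745082 / 4177509315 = 0.03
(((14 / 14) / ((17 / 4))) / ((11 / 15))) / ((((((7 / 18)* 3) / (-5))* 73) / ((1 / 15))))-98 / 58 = -4685773 / 2771153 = -1.69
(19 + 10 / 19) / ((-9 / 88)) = -32648 / 171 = -190.92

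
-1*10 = -10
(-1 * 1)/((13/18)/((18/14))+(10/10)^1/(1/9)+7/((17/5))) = -2754/32003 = -0.09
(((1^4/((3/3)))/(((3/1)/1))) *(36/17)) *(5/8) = 15/34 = 0.44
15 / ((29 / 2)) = 30 / 29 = 1.03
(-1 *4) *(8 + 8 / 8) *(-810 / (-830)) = -2916 / 83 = -35.13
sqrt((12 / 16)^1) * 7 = 7 * sqrt(3) / 2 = 6.06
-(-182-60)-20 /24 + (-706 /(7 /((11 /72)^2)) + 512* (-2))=-14246441 /18144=-785.19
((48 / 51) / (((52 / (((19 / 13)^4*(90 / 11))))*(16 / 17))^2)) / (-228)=-10257178205025 / 4270304643514624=-0.00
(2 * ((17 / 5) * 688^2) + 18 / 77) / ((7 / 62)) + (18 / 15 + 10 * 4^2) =76831744718 / 2695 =28508996.18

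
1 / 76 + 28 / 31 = 2159 / 2356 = 0.92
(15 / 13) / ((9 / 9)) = 15 / 13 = 1.15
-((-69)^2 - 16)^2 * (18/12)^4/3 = -607905675/16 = -37994104.69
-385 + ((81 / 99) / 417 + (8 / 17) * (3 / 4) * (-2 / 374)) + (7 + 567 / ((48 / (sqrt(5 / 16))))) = -15184635 / 40171 + 189 * sqrt(5) / 64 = -371.40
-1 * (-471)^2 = -221841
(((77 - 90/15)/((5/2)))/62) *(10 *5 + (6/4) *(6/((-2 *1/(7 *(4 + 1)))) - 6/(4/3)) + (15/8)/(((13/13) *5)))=-52.16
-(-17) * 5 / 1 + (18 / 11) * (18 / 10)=4837 / 55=87.95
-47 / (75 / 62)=-2914 / 75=-38.85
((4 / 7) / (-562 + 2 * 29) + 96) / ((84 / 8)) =84671 / 9261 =9.14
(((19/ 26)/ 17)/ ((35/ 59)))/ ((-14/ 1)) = -1121/ 216580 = -0.01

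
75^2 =5625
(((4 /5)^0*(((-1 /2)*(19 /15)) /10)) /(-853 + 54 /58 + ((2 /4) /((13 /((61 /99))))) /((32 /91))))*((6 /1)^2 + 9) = 137808 /41197415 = 0.00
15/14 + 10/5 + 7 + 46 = 785/14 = 56.07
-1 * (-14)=14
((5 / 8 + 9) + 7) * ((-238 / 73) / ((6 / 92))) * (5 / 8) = -1820105 / 3504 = -519.44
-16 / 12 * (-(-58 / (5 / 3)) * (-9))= 2088 / 5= 417.60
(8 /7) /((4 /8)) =16 /7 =2.29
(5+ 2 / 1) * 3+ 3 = 24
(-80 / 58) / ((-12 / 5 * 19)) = 50 / 1653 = 0.03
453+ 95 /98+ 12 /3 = 44881 /98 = 457.97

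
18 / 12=3 / 2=1.50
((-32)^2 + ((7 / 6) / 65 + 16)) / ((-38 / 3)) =-405607 / 4940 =-82.11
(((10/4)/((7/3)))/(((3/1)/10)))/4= 25/28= 0.89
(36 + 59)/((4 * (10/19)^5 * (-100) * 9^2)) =-47045881/648000000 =-0.07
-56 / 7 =-8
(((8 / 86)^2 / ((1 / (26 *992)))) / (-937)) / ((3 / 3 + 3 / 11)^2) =-12483328 / 84893137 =-0.15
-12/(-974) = 6/487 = 0.01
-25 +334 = 309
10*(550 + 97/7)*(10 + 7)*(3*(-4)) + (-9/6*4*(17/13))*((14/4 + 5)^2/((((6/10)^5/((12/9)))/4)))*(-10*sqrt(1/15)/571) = -8051880/7 + 245650000*sqrt(15)/5411367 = -1150092.76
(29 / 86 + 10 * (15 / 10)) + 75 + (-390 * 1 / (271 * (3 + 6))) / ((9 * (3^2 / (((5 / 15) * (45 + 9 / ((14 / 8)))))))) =397775071 / 4404834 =90.30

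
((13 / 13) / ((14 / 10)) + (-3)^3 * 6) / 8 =-1129 / 56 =-20.16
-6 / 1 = -6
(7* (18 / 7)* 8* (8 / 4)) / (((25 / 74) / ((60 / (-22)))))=-127872 / 55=-2324.95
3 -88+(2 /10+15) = -349 /5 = -69.80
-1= -1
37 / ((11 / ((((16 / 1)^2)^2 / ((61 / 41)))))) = 99418112 / 671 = 148164.10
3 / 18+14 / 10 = 47 / 30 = 1.57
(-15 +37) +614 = 636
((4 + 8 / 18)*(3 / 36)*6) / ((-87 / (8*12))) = -640 / 261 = -2.45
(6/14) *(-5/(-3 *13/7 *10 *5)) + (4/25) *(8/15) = 907/9750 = 0.09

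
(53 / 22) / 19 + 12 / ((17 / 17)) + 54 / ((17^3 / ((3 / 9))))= 24911521 / 2053634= 12.13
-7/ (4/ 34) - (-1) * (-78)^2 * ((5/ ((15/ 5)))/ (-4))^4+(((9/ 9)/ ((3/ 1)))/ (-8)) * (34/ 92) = 1640915/ 13248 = 123.86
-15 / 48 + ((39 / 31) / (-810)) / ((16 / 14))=-2627 / 8370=-0.31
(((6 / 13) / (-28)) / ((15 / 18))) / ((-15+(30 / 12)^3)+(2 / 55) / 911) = -721512 / 22799231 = -0.03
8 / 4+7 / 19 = 45 / 19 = 2.37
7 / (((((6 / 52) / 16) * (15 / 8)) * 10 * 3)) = 11648 / 675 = 17.26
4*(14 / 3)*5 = 93.33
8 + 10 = 18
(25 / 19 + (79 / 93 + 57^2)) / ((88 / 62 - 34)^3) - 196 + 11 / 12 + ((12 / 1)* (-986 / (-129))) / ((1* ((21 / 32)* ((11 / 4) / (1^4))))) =-28068928949616889 / 194445616827000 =-144.35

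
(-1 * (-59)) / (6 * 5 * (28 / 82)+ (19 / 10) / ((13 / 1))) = 314470 / 55379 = 5.68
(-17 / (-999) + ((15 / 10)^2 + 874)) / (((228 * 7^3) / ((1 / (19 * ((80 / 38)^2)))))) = 3501563 / 26316057600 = 0.00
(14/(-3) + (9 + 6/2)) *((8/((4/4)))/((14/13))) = 1144/21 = 54.48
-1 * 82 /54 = -41 /27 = -1.52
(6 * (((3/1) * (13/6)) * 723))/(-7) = -28197/7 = -4028.14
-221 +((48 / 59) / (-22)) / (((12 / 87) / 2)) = -143777 / 649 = -221.54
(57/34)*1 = 57/34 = 1.68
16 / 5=3.20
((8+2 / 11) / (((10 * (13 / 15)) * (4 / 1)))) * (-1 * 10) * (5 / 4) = -3375 / 1144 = -2.95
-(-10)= 10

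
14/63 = 0.22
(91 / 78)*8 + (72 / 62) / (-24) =1727 / 186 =9.28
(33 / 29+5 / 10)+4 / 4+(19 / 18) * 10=6887 / 522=13.19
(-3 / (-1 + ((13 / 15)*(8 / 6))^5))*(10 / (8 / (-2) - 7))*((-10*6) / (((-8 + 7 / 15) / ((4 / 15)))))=1328602500000 / 243225152401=5.46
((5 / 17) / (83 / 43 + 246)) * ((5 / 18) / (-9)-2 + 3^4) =2750495 / 29360394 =0.09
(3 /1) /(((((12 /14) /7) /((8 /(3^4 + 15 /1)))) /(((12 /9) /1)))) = 49 /18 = 2.72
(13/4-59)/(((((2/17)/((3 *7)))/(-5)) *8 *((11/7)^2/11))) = 19504695/704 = 27705.53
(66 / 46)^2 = 1089 / 529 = 2.06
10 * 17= 170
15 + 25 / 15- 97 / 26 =1009 / 78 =12.94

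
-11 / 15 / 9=-11 / 135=-0.08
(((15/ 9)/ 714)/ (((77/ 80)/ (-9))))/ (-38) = 100/ 174097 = 0.00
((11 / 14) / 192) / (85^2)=11 / 19420800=0.00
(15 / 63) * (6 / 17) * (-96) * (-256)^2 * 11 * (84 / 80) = -103809024 / 17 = -6106413.18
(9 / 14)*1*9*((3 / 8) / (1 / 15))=3645 / 112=32.54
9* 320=2880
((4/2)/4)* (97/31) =97/62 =1.56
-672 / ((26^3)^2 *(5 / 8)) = -84 / 24134045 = -0.00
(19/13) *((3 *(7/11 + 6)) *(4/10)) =8322/715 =11.64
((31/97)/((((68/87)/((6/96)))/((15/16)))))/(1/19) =768645/1688576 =0.46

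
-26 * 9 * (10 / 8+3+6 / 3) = -2925 / 2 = -1462.50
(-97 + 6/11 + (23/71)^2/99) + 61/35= -1654316701/17467065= -94.71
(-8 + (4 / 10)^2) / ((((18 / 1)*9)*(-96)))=49 / 97200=0.00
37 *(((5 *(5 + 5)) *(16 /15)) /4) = 1480 /3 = 493.33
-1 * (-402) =402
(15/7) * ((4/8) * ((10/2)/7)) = 75/98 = 0.77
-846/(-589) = 846/589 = 1.44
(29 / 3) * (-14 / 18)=-203 / 27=-7.52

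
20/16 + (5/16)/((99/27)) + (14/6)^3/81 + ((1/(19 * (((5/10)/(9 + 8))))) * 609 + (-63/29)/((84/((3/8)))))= 462888075755/424173024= 1091.27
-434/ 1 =-434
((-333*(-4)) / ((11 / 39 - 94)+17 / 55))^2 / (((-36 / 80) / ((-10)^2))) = -453513832200000 / 10036232761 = -45187.66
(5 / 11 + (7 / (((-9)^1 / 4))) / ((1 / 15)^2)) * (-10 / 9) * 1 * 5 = 42750 / 11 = 3886.36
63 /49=1.29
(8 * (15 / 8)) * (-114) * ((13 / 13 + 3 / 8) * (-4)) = 9405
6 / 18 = 1 / 3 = 0.33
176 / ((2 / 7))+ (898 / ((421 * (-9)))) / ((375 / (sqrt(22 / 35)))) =616-898 * sqrt(770) / 49730625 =616.00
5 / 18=0.28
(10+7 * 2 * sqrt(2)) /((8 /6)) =15 /2+21 * sqrt(2) /2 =22.35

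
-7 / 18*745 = -5215 / 18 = -289.72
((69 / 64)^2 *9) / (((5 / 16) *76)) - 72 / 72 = -54431 / 97280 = -0.56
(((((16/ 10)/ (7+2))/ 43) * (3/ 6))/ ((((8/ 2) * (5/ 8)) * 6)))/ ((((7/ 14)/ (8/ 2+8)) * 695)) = 32/ 6724125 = 0.00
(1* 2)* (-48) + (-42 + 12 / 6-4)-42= -182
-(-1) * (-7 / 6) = -1.17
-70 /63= -10 /9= -1.11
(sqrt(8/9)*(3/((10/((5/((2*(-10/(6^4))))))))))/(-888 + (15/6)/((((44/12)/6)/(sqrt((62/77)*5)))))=3564*sqrt(11935)/408124261 + 148922928*sqrt(2)/2040621305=0.10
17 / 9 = 1.89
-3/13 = -0.23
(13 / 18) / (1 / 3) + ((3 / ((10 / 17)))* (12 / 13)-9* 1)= -829 / 390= -2.13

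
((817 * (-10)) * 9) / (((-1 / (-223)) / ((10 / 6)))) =-27328650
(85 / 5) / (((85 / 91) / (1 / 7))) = 13 / 5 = 2.60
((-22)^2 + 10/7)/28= 1699/98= 17.34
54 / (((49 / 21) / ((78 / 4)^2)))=123201 / 14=8800.07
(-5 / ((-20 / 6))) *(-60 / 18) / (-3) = 5 / 3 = 1.67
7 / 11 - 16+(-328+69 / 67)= -252300 / 737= -342.33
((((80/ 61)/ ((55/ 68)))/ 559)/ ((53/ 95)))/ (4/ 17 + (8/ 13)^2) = 5710640/ 674381169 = 0.01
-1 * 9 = -9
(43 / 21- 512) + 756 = 5167 / 21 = 246.05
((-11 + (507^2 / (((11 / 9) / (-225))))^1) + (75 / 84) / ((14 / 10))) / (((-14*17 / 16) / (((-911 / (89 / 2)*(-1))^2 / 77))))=677366717337321288 / 39120686297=17314796.38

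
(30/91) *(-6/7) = -180/637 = -0.28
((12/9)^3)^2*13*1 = 53248/729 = 73.04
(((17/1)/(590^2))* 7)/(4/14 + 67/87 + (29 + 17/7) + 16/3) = 24157/2672363700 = 0.00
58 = 58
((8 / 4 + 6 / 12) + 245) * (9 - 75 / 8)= -1485 / 16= -92.81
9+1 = 10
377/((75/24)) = 3016/25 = 120.64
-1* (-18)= 18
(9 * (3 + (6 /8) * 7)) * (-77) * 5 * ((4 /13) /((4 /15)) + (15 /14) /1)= -6615675 /104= -63612.26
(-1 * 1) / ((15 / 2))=-2 / 15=-0.13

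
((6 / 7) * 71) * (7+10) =7242 / 7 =1034.57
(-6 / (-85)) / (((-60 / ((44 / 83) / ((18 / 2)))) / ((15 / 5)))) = -22 / 105825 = -0.00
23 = 23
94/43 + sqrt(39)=8.43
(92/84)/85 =23/1785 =0.01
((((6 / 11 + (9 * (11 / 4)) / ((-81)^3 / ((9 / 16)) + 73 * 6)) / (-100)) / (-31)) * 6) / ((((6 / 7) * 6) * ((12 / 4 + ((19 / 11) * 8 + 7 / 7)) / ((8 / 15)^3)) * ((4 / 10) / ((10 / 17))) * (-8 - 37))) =-0.00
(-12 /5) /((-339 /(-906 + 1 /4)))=-3623 /565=-6.41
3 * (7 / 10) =21 / 10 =2.10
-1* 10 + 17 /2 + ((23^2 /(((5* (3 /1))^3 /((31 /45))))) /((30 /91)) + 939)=2136488342 /2278125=937.83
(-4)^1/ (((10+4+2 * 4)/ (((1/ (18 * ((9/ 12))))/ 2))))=-2/ 297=-0.01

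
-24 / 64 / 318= -1 / 848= -0.00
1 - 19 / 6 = -2.17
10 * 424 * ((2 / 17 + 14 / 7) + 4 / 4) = 224720 / 17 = 13218.82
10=10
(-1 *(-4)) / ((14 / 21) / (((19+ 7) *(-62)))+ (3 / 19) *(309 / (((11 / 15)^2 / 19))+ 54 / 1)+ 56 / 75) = 185299400 / 80282489113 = 0.00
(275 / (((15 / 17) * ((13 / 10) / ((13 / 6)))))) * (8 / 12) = 9350 / 27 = 346.30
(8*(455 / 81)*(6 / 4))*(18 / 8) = 455 / 3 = 151.67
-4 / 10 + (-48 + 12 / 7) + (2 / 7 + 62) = 78 / 5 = 15.60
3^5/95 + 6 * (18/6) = 1953/95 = 20.56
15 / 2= 7.50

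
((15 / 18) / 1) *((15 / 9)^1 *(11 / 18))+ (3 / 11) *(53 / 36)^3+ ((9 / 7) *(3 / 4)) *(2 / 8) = 2347223 / 1197504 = 1.96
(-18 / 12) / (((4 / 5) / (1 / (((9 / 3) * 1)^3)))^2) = -25 / 7776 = -0.00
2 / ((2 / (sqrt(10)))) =sqrt(10) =3.16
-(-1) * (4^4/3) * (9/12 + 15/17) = 2368/17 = 139.29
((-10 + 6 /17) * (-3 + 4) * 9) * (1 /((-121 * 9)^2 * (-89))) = 164 /199366497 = 0.00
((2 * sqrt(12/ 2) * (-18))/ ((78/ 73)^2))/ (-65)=5329 * sqrt(6)/ 10985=1.19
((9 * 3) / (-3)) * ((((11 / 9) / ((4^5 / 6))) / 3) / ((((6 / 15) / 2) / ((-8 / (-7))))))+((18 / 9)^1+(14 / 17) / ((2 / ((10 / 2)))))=29977 / 7616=3.94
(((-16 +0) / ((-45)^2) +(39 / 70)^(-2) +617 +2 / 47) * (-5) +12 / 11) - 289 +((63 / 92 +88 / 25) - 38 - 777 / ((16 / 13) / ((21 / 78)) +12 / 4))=-3041585290934341 / 862712264700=-3525.61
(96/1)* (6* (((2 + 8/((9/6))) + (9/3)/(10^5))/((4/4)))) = 13200054/3125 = 4224.02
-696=-696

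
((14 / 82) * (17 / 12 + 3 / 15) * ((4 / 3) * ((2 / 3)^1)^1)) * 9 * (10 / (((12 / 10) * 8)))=2.30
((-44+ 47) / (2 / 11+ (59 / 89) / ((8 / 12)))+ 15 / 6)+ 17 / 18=6.00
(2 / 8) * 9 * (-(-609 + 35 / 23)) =31437 / 23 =1366.83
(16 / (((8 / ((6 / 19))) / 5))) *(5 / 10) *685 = 20550 / 19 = 1081.58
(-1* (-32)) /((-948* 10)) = -4 /1185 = -0.00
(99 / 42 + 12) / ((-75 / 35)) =-67 / 10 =-6.70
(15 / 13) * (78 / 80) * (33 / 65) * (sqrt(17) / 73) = 297 * sqrt(17) / 37960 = 0.03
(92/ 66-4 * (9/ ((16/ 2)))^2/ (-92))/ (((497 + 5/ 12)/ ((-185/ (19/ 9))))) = -117191025/ 459087728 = -0.26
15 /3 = 5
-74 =-74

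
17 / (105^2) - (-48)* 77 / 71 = 40749607 / 782775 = 52.06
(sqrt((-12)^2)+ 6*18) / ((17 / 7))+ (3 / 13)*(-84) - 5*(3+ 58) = -60769 / 221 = -274.97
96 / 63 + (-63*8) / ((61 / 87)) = -918856 / 1281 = -717.30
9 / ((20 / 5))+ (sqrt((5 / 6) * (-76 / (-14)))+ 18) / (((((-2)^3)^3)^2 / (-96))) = 9189 / 4096 - sqrt(1995) / 57344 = 2.24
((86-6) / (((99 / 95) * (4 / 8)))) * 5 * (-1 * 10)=-760000 / 99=-7676.77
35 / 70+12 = 12.50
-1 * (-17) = 17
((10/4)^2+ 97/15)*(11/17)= 8393/1020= 8.23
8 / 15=0.53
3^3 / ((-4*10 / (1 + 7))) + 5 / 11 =-272 / 55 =-4.95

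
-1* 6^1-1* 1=-7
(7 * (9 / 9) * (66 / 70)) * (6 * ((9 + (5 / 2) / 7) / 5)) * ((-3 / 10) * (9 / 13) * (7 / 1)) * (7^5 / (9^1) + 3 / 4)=-523338057 / 2600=-201283.87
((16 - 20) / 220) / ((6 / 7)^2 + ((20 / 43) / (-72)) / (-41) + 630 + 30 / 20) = -777483 / 27035351695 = -0.00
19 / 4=4.75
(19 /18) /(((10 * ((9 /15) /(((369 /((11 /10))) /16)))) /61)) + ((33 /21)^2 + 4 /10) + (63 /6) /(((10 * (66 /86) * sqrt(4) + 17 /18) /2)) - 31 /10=737548895701 /3262717920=226.05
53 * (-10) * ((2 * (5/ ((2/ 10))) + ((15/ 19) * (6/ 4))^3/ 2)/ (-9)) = 1478256125/ 493848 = 2993.34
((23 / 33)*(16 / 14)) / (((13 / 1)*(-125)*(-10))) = 92 / 1876875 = 0.00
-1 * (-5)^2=-25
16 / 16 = 1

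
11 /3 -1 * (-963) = 2900 /3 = 966.67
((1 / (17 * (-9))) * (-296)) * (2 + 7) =296 / 17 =17.41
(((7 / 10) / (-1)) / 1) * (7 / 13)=-49 / 130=-0.38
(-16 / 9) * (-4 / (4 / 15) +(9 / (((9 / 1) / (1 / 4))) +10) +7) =-4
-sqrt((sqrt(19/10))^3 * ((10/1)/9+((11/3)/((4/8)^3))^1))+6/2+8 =-sqrt(137) * 38^(3/4) * 5^(1/4)/30+11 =2.07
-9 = -9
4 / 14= 2 / 7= 0.29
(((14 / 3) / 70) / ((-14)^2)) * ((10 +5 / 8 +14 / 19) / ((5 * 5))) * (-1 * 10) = -1727 / 1117200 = -0.00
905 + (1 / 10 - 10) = 8951 / 10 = 895.10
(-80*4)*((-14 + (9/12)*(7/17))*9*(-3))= -118291.76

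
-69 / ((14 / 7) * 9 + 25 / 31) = -2139 / 583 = -3.67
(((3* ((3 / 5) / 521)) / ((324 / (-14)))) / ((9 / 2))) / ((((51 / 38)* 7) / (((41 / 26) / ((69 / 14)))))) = -10906 / 9652845735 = -0.00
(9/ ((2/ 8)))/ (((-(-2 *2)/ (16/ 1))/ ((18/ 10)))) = 1296/ 5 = 259.20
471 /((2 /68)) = 16014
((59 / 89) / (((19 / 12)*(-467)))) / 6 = -118 / 789697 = -0.00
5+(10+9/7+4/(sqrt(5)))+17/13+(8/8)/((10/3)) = 4 * sqrt(5)/5+16283/910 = 19.68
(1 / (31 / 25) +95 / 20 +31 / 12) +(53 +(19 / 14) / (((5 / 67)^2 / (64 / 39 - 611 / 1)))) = -598183693 / 4030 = -148432.68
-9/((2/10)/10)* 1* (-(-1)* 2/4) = -225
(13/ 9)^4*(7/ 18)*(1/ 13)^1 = 15379/ 118098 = 0.13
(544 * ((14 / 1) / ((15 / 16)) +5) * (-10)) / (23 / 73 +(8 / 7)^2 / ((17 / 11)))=-1521684416 / 16281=-93463.82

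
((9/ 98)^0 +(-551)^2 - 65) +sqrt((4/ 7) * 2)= 2 * sqrt(14)/ 7 +303537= 303538.07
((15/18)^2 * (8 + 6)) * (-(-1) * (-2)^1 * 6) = -350/3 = -116.67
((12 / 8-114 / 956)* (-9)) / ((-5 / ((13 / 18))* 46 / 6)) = 1287 / 5497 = 0.23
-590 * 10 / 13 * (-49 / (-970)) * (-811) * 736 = 17256263360 / 1261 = 13684586.33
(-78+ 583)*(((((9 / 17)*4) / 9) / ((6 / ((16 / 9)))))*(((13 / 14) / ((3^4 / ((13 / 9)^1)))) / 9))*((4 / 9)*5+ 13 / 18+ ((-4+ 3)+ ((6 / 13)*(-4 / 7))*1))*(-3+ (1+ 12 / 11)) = -1445875600 / 14608781649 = -0.10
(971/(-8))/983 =-971/7864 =-0.12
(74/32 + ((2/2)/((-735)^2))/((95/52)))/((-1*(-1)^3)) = 1898891707/821142000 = 2.31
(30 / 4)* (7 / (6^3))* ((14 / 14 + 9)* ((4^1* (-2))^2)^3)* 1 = 5734400 / 9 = 637155.56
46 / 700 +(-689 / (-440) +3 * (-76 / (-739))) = 22080053 / 11380600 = 1.94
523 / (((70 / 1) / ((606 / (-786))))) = -52823 / 9170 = -5.76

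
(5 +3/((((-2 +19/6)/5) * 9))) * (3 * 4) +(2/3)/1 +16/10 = 8338/105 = 79.41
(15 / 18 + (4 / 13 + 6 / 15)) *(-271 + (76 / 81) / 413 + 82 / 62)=-84039249562 / 202223385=-415.58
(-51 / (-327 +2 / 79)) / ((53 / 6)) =24174 / 1369043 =0.02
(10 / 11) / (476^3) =5 / 593175968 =0.00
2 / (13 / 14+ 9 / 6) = 14 / 17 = 0.82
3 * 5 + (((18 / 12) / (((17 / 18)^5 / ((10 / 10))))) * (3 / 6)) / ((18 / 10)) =22085175 / 1419857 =15.55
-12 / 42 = -2 / 7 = -0.29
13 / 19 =0.68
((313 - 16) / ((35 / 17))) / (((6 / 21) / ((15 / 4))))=15147 / 8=1893.38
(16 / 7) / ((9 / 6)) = 32 / 21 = 1.52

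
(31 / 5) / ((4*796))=31 / 15920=0.00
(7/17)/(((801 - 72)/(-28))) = -196/12393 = -0.02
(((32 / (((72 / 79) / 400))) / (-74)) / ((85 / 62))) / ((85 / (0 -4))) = 626944 / 96237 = 6.51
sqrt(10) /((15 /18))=6*sqrt(10) /5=3.79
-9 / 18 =-1 / 2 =-0.50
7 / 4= 1.75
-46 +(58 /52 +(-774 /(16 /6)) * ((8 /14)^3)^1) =-883257 /8918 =-99.04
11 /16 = 0.69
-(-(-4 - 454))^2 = -209764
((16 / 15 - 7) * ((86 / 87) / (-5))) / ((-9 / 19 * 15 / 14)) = -2035964 / 880875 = -2.31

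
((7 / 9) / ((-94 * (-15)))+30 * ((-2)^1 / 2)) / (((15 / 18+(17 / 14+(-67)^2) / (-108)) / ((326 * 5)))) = 3474965704 / 2895341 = 1200.19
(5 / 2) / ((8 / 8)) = 5 / 2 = 2.50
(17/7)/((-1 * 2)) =-17/14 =-1.21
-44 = -44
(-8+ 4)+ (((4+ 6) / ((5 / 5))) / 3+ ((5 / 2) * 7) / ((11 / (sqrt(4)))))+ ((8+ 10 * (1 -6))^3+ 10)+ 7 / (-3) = -814856 / 11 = -74077.82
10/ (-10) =-1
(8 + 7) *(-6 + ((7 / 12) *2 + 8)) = 95 / 2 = 47.50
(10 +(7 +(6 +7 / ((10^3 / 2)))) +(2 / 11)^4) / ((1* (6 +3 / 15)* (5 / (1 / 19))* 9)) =8867473 / 2042419500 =0.00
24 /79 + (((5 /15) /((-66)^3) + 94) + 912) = 1006.30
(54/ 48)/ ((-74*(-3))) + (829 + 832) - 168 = 883859/ 592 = 1493.01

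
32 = 32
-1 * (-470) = 470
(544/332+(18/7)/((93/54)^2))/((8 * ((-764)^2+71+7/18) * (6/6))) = 3147588/5866942818233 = 0.00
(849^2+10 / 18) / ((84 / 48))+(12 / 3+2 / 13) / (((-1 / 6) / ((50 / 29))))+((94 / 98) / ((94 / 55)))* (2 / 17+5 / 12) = 9312183382969 / 22610952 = 411843.93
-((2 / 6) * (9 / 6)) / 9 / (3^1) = -1 / 54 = -0.02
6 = 6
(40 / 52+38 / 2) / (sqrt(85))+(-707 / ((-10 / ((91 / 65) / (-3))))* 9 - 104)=-20047 / 50+257* sqrt(85) / 1105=-398.80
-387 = -387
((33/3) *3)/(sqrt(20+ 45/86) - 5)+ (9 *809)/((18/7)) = 39125/14 - 3 *sqrt(151790)/35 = 2761.25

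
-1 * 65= -65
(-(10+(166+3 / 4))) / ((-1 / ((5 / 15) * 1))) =707 / 12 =58.92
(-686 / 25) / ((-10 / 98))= 33614 / 125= 268.91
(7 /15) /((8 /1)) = 0.06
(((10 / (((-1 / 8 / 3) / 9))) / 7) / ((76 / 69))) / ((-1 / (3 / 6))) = 18630 / 133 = 140.08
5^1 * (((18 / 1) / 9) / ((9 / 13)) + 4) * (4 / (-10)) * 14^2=-24304 / 9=-2700.44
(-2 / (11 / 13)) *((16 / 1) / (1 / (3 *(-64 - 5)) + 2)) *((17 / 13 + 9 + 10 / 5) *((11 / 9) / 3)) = -117760 / 1239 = -95.04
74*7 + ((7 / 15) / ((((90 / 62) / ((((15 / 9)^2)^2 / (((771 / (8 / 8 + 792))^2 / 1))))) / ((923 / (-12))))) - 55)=4074216070177 / 15600509604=261.16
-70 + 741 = 671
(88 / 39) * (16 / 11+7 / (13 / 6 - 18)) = 8464 / 3705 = 2.28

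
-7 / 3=-2.33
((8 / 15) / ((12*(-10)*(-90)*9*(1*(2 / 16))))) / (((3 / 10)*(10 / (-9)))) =-4 / 30375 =-0.00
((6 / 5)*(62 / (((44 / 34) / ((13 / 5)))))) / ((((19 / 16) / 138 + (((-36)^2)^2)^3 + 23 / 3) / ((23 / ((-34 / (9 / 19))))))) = -61397856 / 6073973091549869988257875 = -0.00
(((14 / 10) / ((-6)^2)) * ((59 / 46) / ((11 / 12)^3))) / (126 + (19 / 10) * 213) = 6608 / 54154397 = 0.00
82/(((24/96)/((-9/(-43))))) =2952/43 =68.65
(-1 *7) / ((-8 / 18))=15.75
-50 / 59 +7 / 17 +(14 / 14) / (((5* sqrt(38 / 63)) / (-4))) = -6* sqrt(266) / 95-437 / 1003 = -1.47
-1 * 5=-5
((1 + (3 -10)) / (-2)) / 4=0.75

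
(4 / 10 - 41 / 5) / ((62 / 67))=-2613 / 310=-8.43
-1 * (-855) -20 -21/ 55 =45904/ 55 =834.62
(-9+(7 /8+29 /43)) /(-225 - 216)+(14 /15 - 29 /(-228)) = 15527663 /14411880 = 1.08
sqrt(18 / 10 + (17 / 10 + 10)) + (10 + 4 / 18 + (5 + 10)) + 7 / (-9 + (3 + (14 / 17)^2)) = 3 * sqrt(6) / 2 + 330919 / 13842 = 27.58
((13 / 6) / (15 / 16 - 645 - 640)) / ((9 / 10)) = -208 / 110943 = -0.00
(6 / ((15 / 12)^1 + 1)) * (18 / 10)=24 / 5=4.80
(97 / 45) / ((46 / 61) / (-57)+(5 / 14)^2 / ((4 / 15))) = 88139632 / 19017165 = 4.63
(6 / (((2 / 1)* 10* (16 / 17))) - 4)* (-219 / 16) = 128991 / 2560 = 50.39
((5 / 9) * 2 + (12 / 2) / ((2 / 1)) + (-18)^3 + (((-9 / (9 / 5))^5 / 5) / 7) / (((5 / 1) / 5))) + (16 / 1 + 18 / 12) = -743359 / 126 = -5899.67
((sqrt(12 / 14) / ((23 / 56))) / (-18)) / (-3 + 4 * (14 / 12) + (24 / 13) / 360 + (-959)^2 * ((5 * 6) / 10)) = -260 * sqrt(42) / 37122946059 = -0.00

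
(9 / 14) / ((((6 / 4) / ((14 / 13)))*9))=2 / 39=0.05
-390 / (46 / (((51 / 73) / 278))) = -9945 / 466762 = -0.02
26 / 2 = 13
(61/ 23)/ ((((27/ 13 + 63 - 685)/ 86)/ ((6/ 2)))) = -204594/ 185357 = -1.10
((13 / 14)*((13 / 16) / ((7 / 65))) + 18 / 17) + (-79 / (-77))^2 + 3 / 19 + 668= 41504869027 / 61282144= 677.28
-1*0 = 0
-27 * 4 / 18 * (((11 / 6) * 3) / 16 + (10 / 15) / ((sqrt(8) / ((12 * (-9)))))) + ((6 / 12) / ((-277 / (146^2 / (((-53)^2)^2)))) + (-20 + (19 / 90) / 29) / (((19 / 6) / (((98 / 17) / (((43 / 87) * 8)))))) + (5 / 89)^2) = -216679089169361561757 / 19236418890427780240 + 108 * sqrt(2) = 141.47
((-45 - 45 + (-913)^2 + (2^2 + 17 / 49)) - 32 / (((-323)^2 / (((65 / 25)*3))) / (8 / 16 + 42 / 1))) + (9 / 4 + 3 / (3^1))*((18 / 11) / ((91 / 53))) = 5514083928347 / 6615686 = 833486.34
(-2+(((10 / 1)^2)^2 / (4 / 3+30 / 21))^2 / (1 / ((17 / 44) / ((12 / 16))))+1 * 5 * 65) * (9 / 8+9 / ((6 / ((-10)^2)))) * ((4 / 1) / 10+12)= 2341612514987967 / 185020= 12655996730.02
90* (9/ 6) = 135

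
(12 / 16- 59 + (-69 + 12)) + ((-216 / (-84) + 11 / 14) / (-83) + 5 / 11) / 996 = -1467227705 / 12730872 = -115.25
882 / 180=49 / 10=4.90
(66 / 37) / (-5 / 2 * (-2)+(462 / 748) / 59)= 132396 / 371887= 0.36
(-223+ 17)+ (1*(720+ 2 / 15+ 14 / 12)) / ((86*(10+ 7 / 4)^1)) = -2074417 / 10105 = -205.29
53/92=0.58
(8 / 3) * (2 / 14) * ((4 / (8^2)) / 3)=1 / 126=0.01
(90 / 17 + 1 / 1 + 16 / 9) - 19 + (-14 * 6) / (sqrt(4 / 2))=-42 * sqrt(2) - 1672 / 153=-70.33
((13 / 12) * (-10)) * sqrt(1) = -65 / 6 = -10.83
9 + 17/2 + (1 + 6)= 49/2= 24.50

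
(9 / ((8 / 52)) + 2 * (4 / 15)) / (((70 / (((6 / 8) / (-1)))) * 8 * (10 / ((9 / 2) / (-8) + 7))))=-26059 / 512000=-0.05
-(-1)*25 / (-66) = -0.38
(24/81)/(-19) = -8/513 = -0.02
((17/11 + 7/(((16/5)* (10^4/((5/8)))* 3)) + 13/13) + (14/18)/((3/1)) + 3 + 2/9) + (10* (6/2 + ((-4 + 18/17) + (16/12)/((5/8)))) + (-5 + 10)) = 8517490181/258508800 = 32.95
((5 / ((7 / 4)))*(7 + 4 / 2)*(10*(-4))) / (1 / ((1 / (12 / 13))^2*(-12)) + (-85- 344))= 135200 / 56399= 2.40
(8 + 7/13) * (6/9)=74/13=5.69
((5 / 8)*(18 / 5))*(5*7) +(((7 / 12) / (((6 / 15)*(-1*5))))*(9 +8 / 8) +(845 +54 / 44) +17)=30989 / 33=939.06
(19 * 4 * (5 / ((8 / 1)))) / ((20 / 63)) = 149.62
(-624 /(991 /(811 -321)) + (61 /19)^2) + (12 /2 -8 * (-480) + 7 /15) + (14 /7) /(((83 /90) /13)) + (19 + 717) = 1920756338516 /445399995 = 4312.43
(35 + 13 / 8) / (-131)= -293 / 1048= -0.28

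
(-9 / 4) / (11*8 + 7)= -9 / 380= -0.02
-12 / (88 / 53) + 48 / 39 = -1715 / 286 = -6.00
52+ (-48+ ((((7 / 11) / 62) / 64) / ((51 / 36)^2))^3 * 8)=245017232733216191 / 61254308183241536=4.00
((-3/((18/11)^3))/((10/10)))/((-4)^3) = 1331/124416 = 0.01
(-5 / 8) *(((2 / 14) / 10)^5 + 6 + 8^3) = -870602600001 / 2689120000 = -323.75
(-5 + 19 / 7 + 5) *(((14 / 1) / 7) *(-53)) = -2014 / 7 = -287.71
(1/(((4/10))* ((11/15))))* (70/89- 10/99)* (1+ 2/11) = 2.76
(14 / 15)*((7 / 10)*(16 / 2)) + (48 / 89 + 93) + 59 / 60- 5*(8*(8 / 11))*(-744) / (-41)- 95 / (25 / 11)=-1886309201 / 4013900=-469.94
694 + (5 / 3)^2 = 6271 / 9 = 696.78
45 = 45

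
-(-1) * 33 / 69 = 11 / 23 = 0.48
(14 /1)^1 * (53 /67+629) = 590744 /67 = 8817.07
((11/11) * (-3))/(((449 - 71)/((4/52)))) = -1/1638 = -0.00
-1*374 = -374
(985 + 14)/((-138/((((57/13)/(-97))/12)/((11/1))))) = 0.00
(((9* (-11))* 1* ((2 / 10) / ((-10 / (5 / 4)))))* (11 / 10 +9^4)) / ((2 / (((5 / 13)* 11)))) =71461269 / 2080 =34356.38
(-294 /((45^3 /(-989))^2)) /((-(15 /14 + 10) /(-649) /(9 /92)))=-9466807889 /47669765625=-0.20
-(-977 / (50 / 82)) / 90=40057 / 2250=17.80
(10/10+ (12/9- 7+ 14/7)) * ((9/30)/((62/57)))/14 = -57/1085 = -0.05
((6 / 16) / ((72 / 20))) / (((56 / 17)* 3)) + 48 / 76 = 98383 / 153216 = 0.64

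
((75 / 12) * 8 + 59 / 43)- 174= -5273 / 43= -122.63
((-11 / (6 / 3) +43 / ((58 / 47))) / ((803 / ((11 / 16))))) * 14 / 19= 5957 / 321784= 0.02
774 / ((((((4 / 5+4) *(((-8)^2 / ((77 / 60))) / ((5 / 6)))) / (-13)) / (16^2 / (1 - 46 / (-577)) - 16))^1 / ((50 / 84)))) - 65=-6710393105 / 1435392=-4674.96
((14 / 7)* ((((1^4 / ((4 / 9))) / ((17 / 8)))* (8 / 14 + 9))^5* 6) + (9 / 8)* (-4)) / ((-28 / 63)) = -551047157861231097 / 190908292792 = -2886449.56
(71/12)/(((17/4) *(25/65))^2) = 47996/21675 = 2.21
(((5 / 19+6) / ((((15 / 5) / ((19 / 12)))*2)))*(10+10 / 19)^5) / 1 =213597.63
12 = 12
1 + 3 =4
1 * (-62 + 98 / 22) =-633 / 11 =-57.55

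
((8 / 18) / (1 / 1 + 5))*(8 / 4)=4 / 27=0.15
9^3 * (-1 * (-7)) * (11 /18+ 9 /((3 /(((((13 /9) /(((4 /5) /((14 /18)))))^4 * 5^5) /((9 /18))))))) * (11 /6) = 10313117669201809 /15116544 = 682240442.60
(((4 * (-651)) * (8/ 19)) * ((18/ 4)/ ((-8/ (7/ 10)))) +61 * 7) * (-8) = -652624/ 95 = -6869.73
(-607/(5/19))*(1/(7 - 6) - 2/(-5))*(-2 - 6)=645848/25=25833.92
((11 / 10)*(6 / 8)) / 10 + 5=2033 / 400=5.08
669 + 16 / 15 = 10051 / 15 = 670.07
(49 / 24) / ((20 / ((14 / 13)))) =343 / 3120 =0.11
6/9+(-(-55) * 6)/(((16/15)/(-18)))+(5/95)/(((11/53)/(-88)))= -1274611/228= -5590.40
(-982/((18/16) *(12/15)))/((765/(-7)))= 13748/1377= 9.98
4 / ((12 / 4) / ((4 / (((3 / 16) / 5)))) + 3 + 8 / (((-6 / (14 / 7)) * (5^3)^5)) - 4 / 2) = 23437500000000 / 6024169921363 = 3.89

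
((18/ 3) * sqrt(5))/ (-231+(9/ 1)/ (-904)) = -1808 * sqrt(5)/ 69611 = -0.06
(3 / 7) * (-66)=-198 / 7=-28.29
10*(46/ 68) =115/ 17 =6.76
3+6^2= 39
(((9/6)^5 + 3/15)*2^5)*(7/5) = 8729/25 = 349.16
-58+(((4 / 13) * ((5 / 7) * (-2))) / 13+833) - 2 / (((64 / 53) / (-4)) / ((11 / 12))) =88701049 / 113568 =781.04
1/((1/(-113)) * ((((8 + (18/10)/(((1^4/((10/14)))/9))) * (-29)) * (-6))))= -791/23838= -0.03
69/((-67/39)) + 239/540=-1437127/36180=-39.72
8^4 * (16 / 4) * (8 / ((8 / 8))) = 131072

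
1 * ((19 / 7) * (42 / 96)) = 19 / 16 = 1.19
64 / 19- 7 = -69 / 19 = -3.63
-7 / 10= -0.70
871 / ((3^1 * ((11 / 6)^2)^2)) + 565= 8648437 / 14641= 590.70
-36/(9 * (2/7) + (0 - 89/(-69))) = -9.32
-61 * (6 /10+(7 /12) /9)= -21899 /540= -40.55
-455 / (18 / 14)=-3185 / 9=-353.89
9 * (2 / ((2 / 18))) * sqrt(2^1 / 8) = 81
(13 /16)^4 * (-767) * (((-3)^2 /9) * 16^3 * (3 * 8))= -65718861 /2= -32859430.50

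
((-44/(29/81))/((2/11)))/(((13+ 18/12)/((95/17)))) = -3724380/14297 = -260.50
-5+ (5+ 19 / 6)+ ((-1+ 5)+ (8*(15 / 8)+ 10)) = 193 / 6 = 32.17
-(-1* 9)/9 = 1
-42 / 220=-21 / 110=-0.19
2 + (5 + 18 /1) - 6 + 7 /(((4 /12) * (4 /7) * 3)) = 125 /4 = 31.25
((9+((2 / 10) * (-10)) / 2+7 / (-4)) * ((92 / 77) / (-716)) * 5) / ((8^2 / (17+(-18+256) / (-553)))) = -48875 / 3620096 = -0.01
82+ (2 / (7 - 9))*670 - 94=-682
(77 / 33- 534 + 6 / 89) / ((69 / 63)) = -993559 / 2047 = -485.37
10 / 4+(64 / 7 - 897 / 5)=-167.76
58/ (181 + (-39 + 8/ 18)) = 261/ 641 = 0.41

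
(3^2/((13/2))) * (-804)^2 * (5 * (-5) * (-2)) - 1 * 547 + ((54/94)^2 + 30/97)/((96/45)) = 3989024740820389/89137568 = 44751330.22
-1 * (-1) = 1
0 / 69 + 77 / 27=77 / 27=2.85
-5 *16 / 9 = -80 / 9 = -8.89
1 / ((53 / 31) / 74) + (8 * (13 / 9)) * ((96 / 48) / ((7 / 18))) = 38106 / 371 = 102.71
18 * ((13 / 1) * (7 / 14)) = 117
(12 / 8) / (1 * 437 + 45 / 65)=39 / 11380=0.00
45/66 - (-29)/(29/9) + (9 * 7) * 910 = 57339.68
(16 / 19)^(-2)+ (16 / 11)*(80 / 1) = 331651 / 2816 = 117.77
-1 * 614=-614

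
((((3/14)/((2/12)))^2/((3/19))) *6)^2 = 9474084/2401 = 3945.89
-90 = -90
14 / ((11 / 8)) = 112 / 11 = 10.18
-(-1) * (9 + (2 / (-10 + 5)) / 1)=43 / 5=8.60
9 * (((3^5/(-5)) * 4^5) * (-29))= 64945152/5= 12989030.40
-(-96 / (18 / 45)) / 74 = 3.24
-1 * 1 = -1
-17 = -17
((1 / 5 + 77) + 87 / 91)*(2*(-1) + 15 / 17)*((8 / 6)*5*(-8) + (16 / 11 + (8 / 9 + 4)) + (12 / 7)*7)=3056.40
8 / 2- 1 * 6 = -2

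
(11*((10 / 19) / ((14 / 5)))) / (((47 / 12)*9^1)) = 1100 / 18753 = 0.06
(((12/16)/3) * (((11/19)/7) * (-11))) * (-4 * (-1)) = -121/133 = -0.91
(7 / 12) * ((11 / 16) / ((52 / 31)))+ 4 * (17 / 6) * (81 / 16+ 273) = 31465715 / 9984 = 3151.61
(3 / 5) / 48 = 1 / 80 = 0.01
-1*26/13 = -2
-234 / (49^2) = -234 / 2401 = -0.10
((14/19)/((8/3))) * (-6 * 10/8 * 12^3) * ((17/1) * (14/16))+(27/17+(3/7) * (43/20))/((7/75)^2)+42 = -23459818353/443156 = -52938.06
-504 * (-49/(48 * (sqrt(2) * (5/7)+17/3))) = 2571471/27422 - 324135 * sqrt(2)/27422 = 77.06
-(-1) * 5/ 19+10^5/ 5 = 380005/ 19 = 20000.26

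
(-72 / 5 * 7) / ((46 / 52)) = -13104 / 115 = -113.95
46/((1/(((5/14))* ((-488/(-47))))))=170.58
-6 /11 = -0.55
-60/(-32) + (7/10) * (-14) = -317/40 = -7.92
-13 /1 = -13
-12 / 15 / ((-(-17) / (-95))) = 76 / 17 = 4.47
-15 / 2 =-7.50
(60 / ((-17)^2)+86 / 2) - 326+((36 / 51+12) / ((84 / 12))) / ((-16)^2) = -18306389 / 64736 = -282.79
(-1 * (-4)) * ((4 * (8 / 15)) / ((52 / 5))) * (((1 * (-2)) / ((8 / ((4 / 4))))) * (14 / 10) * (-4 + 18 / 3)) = -112 / 195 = -0.57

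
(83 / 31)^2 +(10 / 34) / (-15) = 350378 / 49011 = 7.15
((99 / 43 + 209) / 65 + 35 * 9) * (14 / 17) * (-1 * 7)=-87172078 / 47515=-1834.62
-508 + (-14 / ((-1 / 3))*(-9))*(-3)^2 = -3910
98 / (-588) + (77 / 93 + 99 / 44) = 361 / 124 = 2.91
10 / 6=1.67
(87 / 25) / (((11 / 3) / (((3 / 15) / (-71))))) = -261 / 97625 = -0.00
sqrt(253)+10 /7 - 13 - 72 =-585 /7+sqrt(253) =-67.67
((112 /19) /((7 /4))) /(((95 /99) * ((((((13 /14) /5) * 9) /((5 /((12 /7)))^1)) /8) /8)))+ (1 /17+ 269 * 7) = 2275.09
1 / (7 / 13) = 13 / 7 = 1.86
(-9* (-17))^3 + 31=3581608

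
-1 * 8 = -8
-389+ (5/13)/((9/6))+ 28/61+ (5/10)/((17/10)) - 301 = -27864841/40443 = -688.99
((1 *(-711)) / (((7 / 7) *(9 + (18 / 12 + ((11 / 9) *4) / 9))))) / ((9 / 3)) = -38394 / 1789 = -21.46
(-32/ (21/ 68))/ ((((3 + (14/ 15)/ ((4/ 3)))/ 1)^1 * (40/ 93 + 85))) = -134912/ 411551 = -0.33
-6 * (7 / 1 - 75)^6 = -593204895744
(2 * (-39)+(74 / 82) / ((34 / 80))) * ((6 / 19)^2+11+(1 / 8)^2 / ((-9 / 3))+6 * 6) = -2105259445 / 589152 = -3573.37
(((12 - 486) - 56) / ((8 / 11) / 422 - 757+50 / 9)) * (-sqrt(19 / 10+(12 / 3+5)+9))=-1107117 * sqrt(1990) / 15696887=-3.15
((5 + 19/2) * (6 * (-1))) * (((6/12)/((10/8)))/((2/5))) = -87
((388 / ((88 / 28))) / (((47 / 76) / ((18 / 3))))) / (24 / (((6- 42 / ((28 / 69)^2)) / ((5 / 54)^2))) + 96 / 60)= 1311691500630 / 1751270807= 748.99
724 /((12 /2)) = 362 /3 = 120.67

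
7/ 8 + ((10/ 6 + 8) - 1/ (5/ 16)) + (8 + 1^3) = 1961/ 120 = 16.34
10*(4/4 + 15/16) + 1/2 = 159/8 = 19.88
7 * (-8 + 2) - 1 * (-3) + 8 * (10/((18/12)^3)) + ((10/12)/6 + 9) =-665/108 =-6.16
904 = 904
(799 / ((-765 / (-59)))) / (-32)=-2773 / 1440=-1.93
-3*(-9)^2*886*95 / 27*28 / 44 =-482064.55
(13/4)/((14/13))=169/56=3.02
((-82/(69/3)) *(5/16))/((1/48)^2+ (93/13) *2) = -0.08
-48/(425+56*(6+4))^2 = -48/970225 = -0.00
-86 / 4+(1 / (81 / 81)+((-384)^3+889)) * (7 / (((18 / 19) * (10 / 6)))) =-7530755107 / 30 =-251025170.23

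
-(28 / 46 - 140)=3206 / 23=139.39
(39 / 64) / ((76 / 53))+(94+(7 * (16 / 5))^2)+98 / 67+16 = 4999510097 / 8147200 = 613.65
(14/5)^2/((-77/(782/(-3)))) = 26.54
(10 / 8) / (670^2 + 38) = 5 / 1795752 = 0.00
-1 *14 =-14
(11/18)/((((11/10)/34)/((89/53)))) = 15130/477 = 31.72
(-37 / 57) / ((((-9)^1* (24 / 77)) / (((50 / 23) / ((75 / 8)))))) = 5698 / 106191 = 0.05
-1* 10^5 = -100000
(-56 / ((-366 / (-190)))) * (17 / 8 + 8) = -17955 / 61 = -294.34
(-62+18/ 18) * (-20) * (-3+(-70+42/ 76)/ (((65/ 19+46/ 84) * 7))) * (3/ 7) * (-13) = 37383.21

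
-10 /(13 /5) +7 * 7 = 587 /13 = 45.15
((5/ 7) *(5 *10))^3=15625000/ 343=45553.94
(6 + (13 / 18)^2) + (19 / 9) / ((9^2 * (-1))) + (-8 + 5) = 10193 / 2916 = 3.50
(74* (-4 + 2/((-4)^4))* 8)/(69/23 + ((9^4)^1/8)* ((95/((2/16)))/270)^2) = -18907/52008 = -0.36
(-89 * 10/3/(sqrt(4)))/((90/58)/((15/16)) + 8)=-2581/168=-15.36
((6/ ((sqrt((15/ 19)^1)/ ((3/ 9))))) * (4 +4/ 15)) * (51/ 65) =2176 * sqrt(285)/ 4875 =7.54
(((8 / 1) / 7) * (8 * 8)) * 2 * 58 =59392 / 7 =8484.57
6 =6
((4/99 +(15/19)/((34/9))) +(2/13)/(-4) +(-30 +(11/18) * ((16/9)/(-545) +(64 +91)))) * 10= 649.31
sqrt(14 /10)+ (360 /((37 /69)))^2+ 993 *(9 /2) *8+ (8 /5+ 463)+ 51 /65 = sqrt(35) /5+ 8665822406 /17797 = 486927.20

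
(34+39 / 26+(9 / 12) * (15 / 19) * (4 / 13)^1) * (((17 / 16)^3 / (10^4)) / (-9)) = -86601451 / 182108160000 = -0.00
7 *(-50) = -350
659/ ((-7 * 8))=-659/ 56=-11.77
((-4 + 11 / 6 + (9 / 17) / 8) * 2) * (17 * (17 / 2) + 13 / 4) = -168829 / 272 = -620.69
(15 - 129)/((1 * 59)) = -114/59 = -1.93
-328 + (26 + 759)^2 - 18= 615879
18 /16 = 9 /8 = 1.12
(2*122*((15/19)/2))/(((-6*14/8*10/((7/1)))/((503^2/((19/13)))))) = -401272274/361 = -1111557.55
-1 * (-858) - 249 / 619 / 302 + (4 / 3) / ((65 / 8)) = 858.16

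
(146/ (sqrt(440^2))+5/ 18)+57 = 114067/ 1980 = 57.61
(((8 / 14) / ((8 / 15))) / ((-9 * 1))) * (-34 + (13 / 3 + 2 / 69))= 3.53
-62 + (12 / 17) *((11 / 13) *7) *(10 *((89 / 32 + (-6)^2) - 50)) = -469453 / 884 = -531.06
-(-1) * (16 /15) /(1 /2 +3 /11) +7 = 2137 /255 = 8.38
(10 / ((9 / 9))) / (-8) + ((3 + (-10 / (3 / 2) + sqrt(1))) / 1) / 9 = -167 / 108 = -1.55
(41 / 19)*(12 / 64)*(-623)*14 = -536403 / 152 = -3528.97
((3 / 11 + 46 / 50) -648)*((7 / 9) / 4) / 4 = -77819 / 2475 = -31.44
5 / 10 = 1 / 2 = 0.50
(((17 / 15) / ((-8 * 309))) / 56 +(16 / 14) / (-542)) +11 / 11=561534913 / 562726080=1.00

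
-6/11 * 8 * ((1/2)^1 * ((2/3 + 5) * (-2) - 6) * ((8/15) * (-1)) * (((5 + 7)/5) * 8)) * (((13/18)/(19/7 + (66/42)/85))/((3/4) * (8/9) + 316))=-20593664/63718875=-0.32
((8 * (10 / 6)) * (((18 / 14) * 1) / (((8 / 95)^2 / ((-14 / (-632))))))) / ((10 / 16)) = 27075 / 316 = 85.68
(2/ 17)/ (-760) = -0.00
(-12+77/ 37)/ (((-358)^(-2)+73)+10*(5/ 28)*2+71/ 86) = -14157892588/ 110473598299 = -0.13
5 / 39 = 0.13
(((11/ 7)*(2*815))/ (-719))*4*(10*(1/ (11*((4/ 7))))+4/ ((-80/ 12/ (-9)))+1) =-573108/ 5033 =-113.87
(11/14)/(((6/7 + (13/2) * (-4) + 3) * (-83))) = 11/25730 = 0.00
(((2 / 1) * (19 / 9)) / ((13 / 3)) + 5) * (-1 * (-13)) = 233 / 3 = 77.67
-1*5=-5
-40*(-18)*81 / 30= 1944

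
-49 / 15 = -3.27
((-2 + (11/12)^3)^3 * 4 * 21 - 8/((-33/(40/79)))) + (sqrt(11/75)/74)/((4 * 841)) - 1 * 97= -94569244496063/373654093824 + sqrt(33)/3734040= -253.09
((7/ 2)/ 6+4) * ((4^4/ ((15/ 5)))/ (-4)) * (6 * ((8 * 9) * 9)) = -380160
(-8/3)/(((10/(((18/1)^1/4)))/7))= -42/5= -8.40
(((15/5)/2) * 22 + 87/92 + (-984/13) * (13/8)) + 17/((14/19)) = -42493/644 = -65.98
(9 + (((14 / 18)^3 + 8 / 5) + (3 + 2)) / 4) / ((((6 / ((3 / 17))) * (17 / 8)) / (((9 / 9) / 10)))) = 0.01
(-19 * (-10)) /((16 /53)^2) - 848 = 158311 /128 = 1236.80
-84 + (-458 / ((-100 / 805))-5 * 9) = 35579 / 10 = 3557.90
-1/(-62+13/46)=46/2839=0.02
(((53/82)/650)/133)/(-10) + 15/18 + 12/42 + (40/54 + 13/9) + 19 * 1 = 6098623867/273429000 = 22.30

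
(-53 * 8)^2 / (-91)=-179776 / 91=-1975.56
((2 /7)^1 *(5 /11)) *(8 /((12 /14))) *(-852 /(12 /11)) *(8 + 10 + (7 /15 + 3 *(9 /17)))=-18985.31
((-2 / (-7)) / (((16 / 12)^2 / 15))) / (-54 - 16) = -27 / 784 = -0.03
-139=-139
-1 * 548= -548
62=62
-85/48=-1.77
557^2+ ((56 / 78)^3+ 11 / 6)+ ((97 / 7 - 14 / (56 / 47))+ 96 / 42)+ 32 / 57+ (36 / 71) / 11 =7646751227664853 / 24646569948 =310256.20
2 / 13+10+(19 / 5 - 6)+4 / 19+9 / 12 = 44037 / 4940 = 8.91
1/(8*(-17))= -1/136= -0.01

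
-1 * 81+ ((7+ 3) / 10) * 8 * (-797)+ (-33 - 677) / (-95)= -122541 / 19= -6449.53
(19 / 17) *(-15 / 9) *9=-285 / 17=-16.76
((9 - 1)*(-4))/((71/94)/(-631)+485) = -1898048/28767219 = -0.07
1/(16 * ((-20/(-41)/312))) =1599/40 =39.98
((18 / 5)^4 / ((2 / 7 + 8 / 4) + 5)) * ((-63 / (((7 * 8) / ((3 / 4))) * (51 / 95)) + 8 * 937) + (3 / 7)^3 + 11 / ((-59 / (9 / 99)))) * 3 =541323845145333 / 1044373750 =518323.87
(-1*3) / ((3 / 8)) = -8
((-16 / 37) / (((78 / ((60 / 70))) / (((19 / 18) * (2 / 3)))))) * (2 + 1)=-304 / 30303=-0.01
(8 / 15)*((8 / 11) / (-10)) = -32 / 825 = -0.04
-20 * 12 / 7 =-240 / 7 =-34.29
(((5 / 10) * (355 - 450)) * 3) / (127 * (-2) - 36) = 0.49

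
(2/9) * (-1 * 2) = -4/9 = -0.44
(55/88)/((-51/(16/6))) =-5/153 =-0.03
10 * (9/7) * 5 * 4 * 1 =1800/7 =257.14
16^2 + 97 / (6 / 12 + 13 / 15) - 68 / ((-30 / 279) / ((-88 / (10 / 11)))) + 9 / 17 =-1060987601 / 17425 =-60888.81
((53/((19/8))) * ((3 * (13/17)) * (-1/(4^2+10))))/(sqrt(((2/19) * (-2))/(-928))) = -1272 * sqrt(1102)/323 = -130.73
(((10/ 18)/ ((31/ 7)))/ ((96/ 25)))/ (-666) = -875/ 17838144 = -0.00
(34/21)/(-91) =-34/1911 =-0.02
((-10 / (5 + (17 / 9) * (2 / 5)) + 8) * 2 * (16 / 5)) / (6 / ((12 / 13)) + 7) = 2.97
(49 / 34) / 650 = 49 / 22100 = 0.00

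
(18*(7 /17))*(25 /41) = 3150 /697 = 4.52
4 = 4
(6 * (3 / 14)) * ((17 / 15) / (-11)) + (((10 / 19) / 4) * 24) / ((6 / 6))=22131 / 7315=3.03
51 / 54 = 17 / 18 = 0.94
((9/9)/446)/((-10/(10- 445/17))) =55/15164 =0.00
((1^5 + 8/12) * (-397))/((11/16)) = -31760/33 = -962.42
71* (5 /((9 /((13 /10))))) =923 /18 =51.28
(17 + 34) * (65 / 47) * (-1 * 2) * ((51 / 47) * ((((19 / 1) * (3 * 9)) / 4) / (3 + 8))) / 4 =-86730345 / 194392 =-446.16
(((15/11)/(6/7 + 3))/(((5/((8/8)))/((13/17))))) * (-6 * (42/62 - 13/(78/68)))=180362/52173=3.46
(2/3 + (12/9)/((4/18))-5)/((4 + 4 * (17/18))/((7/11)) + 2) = 15/128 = 0.12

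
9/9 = 1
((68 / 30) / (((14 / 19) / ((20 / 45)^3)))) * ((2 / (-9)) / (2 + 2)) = -10336 / 688905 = -0.02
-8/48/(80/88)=-11/60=-0.18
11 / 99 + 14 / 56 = 13 / 36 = 0.36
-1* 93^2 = -8649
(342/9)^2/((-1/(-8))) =11552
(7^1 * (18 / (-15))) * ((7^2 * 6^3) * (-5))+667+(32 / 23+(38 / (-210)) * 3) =358382658 / 805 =445195.85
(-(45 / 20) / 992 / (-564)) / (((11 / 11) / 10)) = 15 / 372992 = 0.00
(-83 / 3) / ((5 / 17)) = -1411 / 15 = -94.07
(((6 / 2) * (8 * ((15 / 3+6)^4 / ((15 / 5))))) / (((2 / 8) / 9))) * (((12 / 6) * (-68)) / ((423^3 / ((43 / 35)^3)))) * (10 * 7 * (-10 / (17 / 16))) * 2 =38143983190016 / 2060367435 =18513.19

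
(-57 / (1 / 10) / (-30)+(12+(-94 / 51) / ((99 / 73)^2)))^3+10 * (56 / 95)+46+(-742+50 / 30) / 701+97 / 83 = 3734028928643209722644596517 / 138061124755635453963327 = 27046.20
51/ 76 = 0.67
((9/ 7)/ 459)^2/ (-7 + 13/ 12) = -4/ 3016293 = -0.00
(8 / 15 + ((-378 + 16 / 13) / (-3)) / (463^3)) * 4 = 13763094104 / 6451435055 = 2.13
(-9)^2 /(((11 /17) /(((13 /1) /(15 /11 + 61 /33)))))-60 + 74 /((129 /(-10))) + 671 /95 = 581911919 /1299030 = 447.96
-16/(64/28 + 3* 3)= -112/79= -1.42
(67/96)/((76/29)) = 1943/7296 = 0.27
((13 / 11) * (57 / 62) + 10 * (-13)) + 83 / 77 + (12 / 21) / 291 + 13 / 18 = -127.11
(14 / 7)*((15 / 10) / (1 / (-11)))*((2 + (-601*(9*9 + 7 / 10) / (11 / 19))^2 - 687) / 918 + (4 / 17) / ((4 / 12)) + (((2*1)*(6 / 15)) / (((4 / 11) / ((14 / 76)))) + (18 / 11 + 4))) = -551230117232137 / 2131800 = -258574968.21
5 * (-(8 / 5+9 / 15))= -11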